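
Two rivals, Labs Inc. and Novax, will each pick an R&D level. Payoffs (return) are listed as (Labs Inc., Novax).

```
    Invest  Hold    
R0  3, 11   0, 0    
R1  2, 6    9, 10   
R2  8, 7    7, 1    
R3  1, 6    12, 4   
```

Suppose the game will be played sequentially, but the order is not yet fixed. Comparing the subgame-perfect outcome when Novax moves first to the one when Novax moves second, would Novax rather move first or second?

If Labs Inc. leads: Novax's best replies are R0→Invest, R1→Hold, R2→Invest, R3→Invest; Labs Inc.'s induced payoffs 3, 9, 8, 1; outcome (R1, Hold), payoffs (9, 10).
If Novax leads: Labs Inc.'s best replies are Invest→R2, Hold→R3; Novax's induced payoffs 7, 4; outcome (R2, Invest), payoffs (8, 7).
Novax gets 7 moving first and 10 moving second, so Novax prefers to move second.

second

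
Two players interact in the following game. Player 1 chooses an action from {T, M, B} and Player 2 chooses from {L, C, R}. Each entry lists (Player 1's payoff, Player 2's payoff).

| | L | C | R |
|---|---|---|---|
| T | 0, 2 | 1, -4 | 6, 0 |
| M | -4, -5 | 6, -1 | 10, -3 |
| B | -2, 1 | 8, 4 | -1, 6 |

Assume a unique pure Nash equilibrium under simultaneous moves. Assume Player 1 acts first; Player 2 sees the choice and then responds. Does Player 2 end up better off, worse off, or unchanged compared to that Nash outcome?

worse off

Work backward from Player 2's decision.
- T: Player 2 compares 2, -4, 0 and picks L; Player 1 would get 0.
- M: Player 2 compares -5, -1, -3 and picks C; Player 1 would get 6.
- B: Player 2 compares 1, 4, 6 and picks R; Player 1 would get -1.
Maximizing over 0, 6, -1, Player 1 chooses M. Subgame-perfect outcome: (M, C) with payoffs (6, -1).
Under simultaneous play:
Player 1's best replies: L→T; C→B; R→M.
Player 2's best replies: T→L; M→C; B→R.
Only (T, L) has each player best-responding; Nash payoffs (0, 2).
Player 2 earns -1 sequentially versus 2 at the Nash outcome: worse off.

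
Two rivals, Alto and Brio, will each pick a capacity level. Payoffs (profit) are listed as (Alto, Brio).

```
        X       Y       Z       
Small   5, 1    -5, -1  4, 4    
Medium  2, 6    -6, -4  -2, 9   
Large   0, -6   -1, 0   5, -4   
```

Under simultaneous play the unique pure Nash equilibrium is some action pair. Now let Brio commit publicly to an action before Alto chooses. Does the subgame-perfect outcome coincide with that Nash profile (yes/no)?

no

Work backward from Alto's decision.
- X: BR = Small, leader payoff 1.
- Y: BR = Large, leader payoff 0.
- Z: BR = Large, leader payoff -4.
Among 1, 0, -4, the best is 1 at X. Subgame-perfect outcome: (Small, X) with payoffs (5, 1).
Now find the simultaneous Nash equilibrium.
Alto's best replies: X→Small; Y→Large; Z→Large.
Brio's best replies: Small→Z; Medium→Z; Large→Y.
Only (Large, Y) has each player best-responding; Nash payoffs (-1, 0).
Sequential outcome (Small, X) differs from the Nash profile (Large, Y).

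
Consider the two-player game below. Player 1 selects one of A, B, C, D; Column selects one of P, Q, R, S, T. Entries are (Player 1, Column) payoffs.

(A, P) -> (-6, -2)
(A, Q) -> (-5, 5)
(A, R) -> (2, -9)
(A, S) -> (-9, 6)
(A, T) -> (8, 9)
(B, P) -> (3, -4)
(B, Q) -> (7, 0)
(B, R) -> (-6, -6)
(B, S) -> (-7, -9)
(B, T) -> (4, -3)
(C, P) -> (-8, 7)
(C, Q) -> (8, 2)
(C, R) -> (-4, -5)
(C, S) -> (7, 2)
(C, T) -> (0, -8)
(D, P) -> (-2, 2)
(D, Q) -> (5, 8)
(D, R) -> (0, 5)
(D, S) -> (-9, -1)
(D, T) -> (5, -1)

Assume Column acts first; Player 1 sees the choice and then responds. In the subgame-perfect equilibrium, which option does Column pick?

Solve by backward induction (Column leads).
- P: BR = B, leader payoff -4.
- Q: BR = C, leader payoff 2.
- R: BR = A, leader payoff -9.
- S: BR = C, leader payoff 2.
- T: BR = A, leader payoff 9.
Among -4, 2, -9, 2, 9, the best is 9 at T. Subgame-perfect outcome: (A, T) with payoffs (8, 9).

T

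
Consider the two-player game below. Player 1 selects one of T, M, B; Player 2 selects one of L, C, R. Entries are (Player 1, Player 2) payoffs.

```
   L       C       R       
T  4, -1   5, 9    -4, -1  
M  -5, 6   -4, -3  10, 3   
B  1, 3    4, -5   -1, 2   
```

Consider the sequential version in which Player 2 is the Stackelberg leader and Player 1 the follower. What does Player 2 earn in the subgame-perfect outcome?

Work backward from Player 1's decision.
- L → Player 1 plays T (best of 4, -5, 1); Player 2 gets -1.
- C → Player 1 plays T (best of 5, -4, 4); Player 2 gets 9.
- R → Player 1 plays M (best of -4, 10, -1); Player 2 gets 3.
Player 2's induced payoffs are -1, 9, 3, so Player 2 commits to C. Subgame-perfect outcome: (T, C) with payoffs (5, 9).

9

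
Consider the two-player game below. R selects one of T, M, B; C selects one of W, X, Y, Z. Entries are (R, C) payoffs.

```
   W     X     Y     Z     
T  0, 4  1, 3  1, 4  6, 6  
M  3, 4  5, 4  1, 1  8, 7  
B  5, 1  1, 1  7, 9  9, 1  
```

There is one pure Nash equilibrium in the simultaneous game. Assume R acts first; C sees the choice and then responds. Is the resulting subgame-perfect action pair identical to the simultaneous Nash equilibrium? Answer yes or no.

no

Work backward from C's decision.
- T → C plays Z (best of 4, 3, 4, 6); R gets 6.
- M → C plays Z (best of 4, 4, 1, 7); R gets 8.
- B → C plays Y (best of 1, 1, 9, 1); R gets 7.
Maximizing over 6, 8, 7, R chooses M. Subgame-perfect outcome: (M, Z) with payoffs (8, 7).
Under simultaneous play:
R's best replies: W→B; X→M; Y→B; Z→B.
C's best replies: T→Z; M→Z; B→Y.
The unique mutual best reply is (B, Y), giving (7, 9).
Sequential outcome (M, Z) differs from the Nash profile (B, Y).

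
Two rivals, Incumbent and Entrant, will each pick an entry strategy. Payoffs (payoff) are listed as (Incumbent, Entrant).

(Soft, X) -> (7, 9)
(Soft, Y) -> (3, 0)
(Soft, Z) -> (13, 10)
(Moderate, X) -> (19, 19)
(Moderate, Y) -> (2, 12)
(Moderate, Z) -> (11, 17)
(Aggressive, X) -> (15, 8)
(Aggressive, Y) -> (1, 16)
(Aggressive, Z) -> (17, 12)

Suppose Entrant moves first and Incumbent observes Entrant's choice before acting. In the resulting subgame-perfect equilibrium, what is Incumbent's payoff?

Incumbent best-responds to each possible Entrant move:
- X: BR = Moderate, leader payoff 19.
- Y: BR = Soft, leader payoff 0.
- Z: BR = Aggressive, leader payoff 12.
Entrant's induced payoffs are 19, 0, 12, so Entrant commits to X. Subgame-perfect outcome: (Moderate, X) with payoffs (19, 19).

19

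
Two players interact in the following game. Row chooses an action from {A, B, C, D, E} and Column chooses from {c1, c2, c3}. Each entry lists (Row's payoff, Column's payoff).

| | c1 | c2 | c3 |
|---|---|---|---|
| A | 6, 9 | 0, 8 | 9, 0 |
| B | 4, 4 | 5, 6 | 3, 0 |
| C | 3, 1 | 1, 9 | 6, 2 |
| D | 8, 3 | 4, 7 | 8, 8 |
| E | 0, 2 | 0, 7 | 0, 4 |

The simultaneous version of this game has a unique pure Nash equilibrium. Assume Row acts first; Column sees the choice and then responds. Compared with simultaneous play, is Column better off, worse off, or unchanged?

better off

Work backward from Column's decision.
- A → Column plays c1 (best of 9, 8, 0); Row gets 6.
- B → Column plays c2 (best of 4, 6, 0); Row gets 5.
- C → Column plays c2 (best of 1, 9, 2); Row gets 1.
- D → Column plays c3 (best of 3, 7, 8); Row gets 8.
- E → Column plays c2 (best of 2, 7, 4); Row gets 0.
Maximizing over 6, 5, 1, 8, 0, Row chooses D. Subgame-perfect outcome: (D, c3) with payoffs (8, 8).
Under simultaneous play:
Row's best replies: c1→D; c2→B; c3→A.
Column's best replies: A→c1; B→c2; C→c2; D→c3; E→c2.
Only (B, c2) has each player best-responding; Nash payoffs (5, 6).
Column earns 8 sequentially versus 6 at the Nash outcome: better off.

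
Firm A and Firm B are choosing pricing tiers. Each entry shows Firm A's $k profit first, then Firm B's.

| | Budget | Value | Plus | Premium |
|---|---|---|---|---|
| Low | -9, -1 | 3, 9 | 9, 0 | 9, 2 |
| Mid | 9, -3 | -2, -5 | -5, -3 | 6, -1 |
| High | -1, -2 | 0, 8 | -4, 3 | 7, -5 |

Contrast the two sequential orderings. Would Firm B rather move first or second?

first

If Firm A leads: Firm B's best replies are Low→Value, Mid→Premium, High→Value; Firm A's induced payoffs 3, 6, 0; outcome (Mid, Premium), payoffs (6, -1).
If Firm B leads: Firm A's best replies are Budget→Mid, Value→Low, Plus→Low, Premium→Low; Firm B's induced payoffs -3, 9, 0, 2; outcome (Low, Value), payoffs (3, 9).
Firm B gets 9 moving first and -1 moving second, so Firm B prefers to move first.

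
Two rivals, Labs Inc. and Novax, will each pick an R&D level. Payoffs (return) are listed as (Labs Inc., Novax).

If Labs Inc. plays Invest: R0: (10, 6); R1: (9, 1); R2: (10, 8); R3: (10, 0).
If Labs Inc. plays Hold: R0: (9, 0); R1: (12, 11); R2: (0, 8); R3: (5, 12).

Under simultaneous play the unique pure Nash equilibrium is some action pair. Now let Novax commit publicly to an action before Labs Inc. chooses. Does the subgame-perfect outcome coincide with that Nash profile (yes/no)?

no

Solve by backward induction (Novax leads).
- R0: BR = Invest, leader payoff 6.
- R1: BR = Hold, leader payoff 11.
- R2: BR = Invest, leader payoff 8.
- R3: BR = Invest, leader payoff 0.
Novax's induced payoffs are 6, 11, 8, 0, so Novax commits to R1. Subgame-perfect outcome: (Hold, R1) with payoffs (12, 11).
Now find the simultaneous Nash equilibrium.
Labs Inc.'s best replies: R0→Invest; R1→Hold; R2→Invest; R3→Invest.
Novax's best replies: Invest→R2; Hold→R3.
Only (Invest, R2) has each player best-responding; Nash payoffs (10, 8).
Sequential outcome (Hold, R1) differs from the Nash profile (Invest, R2).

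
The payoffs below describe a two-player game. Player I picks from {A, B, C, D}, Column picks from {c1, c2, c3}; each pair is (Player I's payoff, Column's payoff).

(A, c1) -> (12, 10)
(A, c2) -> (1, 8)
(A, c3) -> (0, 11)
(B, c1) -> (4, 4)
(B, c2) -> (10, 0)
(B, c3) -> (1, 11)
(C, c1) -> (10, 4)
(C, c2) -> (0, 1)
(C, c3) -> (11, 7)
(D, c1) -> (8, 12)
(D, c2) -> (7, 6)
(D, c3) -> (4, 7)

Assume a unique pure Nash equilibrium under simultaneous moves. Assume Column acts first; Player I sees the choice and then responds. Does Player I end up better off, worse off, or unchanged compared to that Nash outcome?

better off

Solve by backward induction (Column leads).
- c1: BR = A, leader payoff 10.
- c2: BR = B, leader payoff 0.
- c3: BR = C, leader payoff 7.
Among 10, 0, 7, the best is 10 at c1. Subgame-perfect outcome: (A, c1) with payoffs (12, 10).
For the simultaneous game, intersect best replies.
Player I's best replies: c1→A; c2→B; c3→C.
Column's best replies: A→c3; B→c3; C→c3; D→c1.
The unique mutual best reply is (C, c3), giving (11, 7).
Player I earns 12 sequentially versus 11 at the Nash outcome: better off.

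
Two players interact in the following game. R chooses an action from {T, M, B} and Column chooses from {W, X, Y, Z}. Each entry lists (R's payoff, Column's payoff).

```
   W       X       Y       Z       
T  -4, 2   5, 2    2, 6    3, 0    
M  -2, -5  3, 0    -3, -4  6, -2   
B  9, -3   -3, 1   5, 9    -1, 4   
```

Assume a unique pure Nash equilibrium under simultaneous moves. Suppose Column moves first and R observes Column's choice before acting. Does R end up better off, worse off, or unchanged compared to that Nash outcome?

Solve by backward induction (Column leads).
- W: R compares -4, -2, 9 and picks B; Column would get -3.
- X: R compares 5, 3, -3 and picks T; Column would get 2.
- Y: R compares 2, -3, 5 and picks B; Column would get 9.
- Z: R compares 3, 6, -1 and picks M; Column would get -2.
Column's induced payoffs are -3, 2, 9, -2, so Column commits to Y. Subgame-perfect outcome: (B, Y) with payoffs (5, 9).
Under simultaneous play:
R's best replies: W→B; X→T; Y→B; Z→M.
Column's best replies: T→Y; M→X; B→Y.
Only (B, Y) has each player best-responding; Nash payoffs (5, 9).
R earns 5 sequentially versus 5 at the Nash outcome: unchanged.

unchanged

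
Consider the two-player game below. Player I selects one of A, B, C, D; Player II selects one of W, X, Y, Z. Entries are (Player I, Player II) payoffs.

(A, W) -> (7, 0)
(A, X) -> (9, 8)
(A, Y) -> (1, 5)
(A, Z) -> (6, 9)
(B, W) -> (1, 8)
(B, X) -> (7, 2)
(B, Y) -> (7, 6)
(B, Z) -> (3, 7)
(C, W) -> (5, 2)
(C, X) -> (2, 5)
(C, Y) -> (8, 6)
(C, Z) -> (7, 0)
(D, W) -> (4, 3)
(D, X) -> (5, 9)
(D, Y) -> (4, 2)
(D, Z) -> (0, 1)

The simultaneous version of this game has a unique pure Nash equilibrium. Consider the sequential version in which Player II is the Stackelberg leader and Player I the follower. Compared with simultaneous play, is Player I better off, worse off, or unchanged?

better off

Backward induction with Player II moving first.
- W → Player I plays A (best of 7, 1, 5, 4); Player II gets 0.
- X → Player I plays A (best of 9, 7, 2, 5); Player II gets 8.
- Y → Player I plays C (best of 1, 7, 8, 4); Player II gets 6.
- Z → Player I plays C (best of 6, 3, 7, 0); Player II gets 0.
Maximizing over 0, 8, 6, 0, Player II chooses X. Subgame-perfect outcome: (A, X) with payoffs (9, 8).
Under simultaneous play:
Player I's best replies: W→A; X→A; Y→C; Z→C.
Player II's best replies: A→Z; B→W; C→Y; D→X.
The unique mutual best reply is (C, Y), giving (8, 6).
Player I earns 9 sequentially versus 8 at the Nash outcome: better off.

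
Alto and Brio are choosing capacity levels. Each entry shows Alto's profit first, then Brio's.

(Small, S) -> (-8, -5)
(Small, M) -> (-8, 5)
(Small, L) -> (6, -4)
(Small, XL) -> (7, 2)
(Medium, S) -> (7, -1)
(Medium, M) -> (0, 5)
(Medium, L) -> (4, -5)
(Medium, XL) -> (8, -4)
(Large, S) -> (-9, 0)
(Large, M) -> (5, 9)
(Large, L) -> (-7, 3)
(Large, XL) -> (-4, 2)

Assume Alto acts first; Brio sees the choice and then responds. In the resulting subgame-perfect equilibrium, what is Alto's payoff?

Backward induction with Alto moving first.
- Small → Brio plays M (best of -5, 5, -4, 2); Alto gets -8.
- Medium → Brio plays M (best of -1, 5, -5, -4); Alto gets 0.
- Large → Brio plays M (best of 0, 9, 3, 2); Alto gets 5.
Among -8, 0, 5, the best is 5 at Large. Subgame-perfect outcome: (Large, M) with payoffs (5, 9).

5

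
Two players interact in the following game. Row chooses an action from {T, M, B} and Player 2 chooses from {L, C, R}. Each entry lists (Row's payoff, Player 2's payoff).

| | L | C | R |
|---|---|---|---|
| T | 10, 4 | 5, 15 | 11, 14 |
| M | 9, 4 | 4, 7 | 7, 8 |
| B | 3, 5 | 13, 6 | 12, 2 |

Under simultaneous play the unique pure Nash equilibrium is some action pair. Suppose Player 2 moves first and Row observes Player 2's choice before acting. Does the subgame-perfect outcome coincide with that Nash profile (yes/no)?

Solve by backward induction (Player 2 leads).
- L → Row plays T (best of 10, 9, 3); Player 2 gets 4.
- C → Row plays B (best of 5, 4, 13); Player 2 gets 6.
- R → Row plays B (best of 11, 7, 12); Player 2 gets 2.
Among 4, 6, 2, the best is 6 at C. Subgame-perfect outcome: (B, C) with payoffs (13, 6).
Now find the simultaneous Nash equilibrium.
Row's best replies: L→T; C→B; R→B.
Player 2's best replies: T→C; M→R; B→C.
Only (B, C) has each player best-responding; Nash payoffs (13, 6).
Sequential outcome (B, C) coincides with the Nash profile (B, C).

yes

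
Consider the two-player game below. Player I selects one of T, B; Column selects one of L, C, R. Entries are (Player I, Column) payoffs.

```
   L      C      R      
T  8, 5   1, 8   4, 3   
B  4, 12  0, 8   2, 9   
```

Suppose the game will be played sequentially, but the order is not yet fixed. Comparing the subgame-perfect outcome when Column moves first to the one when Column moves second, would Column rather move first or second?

second

If Player I leads: Column's best replies are T→C, B→L; Player I's induced payoffs 1, 4; outcome (B, L), payoffs (4, 12).
If Column leads: Player I's best replies are L→T, C→T, R→T; Column's induced payoffs 5, 8, 3; outcome (T, C), payoffs (1, 8).
Column gets 8 moving first and 12 moving second, so Column prefers to move second.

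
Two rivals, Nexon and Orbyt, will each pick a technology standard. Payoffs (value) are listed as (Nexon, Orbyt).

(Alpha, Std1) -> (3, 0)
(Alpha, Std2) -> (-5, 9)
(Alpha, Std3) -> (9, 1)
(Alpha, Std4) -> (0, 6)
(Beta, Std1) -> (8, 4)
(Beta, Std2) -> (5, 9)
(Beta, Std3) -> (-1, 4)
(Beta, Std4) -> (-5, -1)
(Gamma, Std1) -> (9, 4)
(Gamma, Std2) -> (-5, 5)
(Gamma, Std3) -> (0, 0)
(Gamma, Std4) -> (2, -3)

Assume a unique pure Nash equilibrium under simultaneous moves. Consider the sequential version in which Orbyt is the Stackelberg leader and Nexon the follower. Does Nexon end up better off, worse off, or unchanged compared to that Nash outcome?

Backward induction with Orbyt moving first.
- Std1: BR = Gamma, leader payoff 4.
- Std2: BR = Beta, leader payoff 9.
- Std3: BR = Alpha, leader payoff 1.
- Std4: BR = Gamma, leader payoff -3.
Among 4, 9, 1, -3, the best is 9 at Std2. Subgame-perfect outcome: (Beta, Std2) with payoffs (5, 9).
Under simultaneous play:
Nexon's best replies: Std1→Gamma; Std2→Beta; Std3→Alpha; Std4→Gamma.
Orbyt's best replies: Alpha→Std2; Beta→Std2; Gamma→Std2.
Only (Beta, Std2) has each player best-responding; Nash payoffs (5, 9).
Nexon earns 5 sequentially versus 5 at the Nash outcome: unchanged.

unchanged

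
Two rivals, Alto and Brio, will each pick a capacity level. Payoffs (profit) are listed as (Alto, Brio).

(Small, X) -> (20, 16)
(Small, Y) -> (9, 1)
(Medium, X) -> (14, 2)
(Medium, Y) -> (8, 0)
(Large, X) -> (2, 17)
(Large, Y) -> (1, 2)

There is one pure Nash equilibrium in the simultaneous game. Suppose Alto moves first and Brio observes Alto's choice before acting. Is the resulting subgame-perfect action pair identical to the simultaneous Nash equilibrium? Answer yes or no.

yes

Brio best-responds to each possible Alto move:
- Small: Brio compares 16, 1 and picks X; Alto would get 20.
- Medium: Brio compares 2, 0 and picks X; Alto would get 14.
- Large: Brio compares 17, 2 and picks X; Alto would get 2.
Maximizing over 20, 14, 2, Alto chooses Small. Subgame-perfect outcome: (Small, X) with payoffs (20, 16).
Now find the simultaneous Nash equilibrium.
Alto's best replies: X→Small; Y→Small.
Brio's best replies: Small→X; Medium→X; Large→X.
Only (Small, X) has each player best-responding; Nash payoffs (20, 16).
Sequential outcome (Small, X) coincides with the Nash profile (Small, X).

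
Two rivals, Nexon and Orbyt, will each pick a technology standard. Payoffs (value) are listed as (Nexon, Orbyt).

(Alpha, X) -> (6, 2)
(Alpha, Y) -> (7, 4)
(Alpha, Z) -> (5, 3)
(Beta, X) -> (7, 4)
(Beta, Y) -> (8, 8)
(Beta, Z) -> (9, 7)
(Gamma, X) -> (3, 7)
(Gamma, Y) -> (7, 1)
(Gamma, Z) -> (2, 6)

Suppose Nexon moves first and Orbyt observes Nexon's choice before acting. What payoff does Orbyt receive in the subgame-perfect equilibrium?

8

Orbyt best-responds to each possible Nexon move:
- Alpha: Orbyt compares 2, 4, 3 and picks Y; Nexon would get 7.
- Beta: Orbyt compares 4, 8, 7 and picks Y; Nexon would get 8.
- Gamma: Orbyt compares 7, 1, 6 and picks X; Nexon would get 3.
Among 7, 8, 3, the best is 8 at Beta. Subgame-perfect outcome: (Beta, Y) with payoffs (8, 8).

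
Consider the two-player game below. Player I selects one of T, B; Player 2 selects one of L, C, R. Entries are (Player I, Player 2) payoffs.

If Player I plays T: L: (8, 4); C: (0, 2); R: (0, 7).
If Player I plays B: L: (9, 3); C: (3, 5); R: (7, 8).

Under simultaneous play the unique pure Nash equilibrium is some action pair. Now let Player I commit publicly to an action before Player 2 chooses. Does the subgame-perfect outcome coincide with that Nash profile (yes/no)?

yes

Backward induction with Player I moving first.
- T: Player 2 compares 4, 2, 7 and picks R; Player I would get 0.
- B: Player 2 compares 3, 5, 8 and picks R; Player I would get 7.
Among 0, 7, the best is 7 at B. Subgame-perfect outcome: (B, R) with payoffs (7, 8).
Now find the simultaneous Nash equilibrium.
Player I's best replies: L→B; C→B; R→B.
Player 2's best replies: T→R; B→R.
Only (B, R) has each player best-responding; Nash payoffs (7, 8).
Sequential outcome (B, R) coincides with the Nash profile (B, R).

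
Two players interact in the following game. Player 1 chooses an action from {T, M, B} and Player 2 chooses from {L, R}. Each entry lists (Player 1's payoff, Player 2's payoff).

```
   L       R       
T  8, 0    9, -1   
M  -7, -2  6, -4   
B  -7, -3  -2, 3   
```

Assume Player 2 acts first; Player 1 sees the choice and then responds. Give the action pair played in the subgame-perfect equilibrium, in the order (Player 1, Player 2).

Backward induction with Player 2 moving first.
- L → Player 1 plays T (best of 8, -7, -7); Player 2 gets 0.
- R → Player 1 plays T (best of 9, 6, -2); Player 2 gets -1.
Player 2's induced payoffs are 0, -1, so Player 2 commits to L. Subgame-perfect outcome: (T, L) with payoffs (8, 0).

(T, L)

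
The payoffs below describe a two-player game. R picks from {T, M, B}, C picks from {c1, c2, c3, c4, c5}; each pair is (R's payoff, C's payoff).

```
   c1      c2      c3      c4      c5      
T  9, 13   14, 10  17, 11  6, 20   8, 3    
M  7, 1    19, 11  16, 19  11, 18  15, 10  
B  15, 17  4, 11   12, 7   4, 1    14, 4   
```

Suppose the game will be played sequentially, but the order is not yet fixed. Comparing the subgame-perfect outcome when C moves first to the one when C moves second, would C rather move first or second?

second

If R leads: C's best replies are T→c4, M→c3, B→c1; R's induced payoffs 6, 16, 15; outcome (M, c3), payoffs (16, 19).
If C leads: R's best replies are c1→B, c2→M, c3→T, c4→M, c5→M; C's induced payoffs 17, 11, 11, 18, 10; outcome (M, c4), payoffs (11, 18).
C gets 18 moving first and 19 moving second, so C prefers to move second.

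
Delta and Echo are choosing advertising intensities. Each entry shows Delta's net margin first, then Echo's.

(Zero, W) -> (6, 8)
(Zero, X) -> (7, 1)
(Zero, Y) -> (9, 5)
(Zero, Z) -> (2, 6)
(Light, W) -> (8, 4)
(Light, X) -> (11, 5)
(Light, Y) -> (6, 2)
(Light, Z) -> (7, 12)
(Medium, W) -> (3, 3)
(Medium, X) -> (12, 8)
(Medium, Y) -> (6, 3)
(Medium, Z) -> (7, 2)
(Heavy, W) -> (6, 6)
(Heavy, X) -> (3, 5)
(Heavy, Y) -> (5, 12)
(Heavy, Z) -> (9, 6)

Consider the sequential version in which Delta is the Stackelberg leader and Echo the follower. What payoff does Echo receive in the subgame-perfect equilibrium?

8

Solve by backward induction (Delta leads).
- Zero: Echo compares 8, 1, 5, 6 and picks W; Delta would get 6.
- Light: Echo compares 4, 5, 2, 12 and picks Z; Delta would get 7.
- Medium: Echo compares 3, 8, 3, 2 and picks X; Delta would get 12.
- Heavy: Echo compares 6, 5, 12, 6 and picks Y; Delta would get 5.
Among 6, 7, 12, 5, the best is 12 at Medium. Subgame-perfect outcome: (Medium, X) with payoffs (12, 8).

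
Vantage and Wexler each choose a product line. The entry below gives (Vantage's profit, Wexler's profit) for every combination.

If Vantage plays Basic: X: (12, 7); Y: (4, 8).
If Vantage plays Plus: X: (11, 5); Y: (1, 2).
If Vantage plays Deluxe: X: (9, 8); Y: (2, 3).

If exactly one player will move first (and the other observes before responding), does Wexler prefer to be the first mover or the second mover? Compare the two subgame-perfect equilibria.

first

If Vantage leads: Wexler's best replies are Basic→Y, Plus→X, Deluxe→X; Vantage's induced payoffs 4, 11, 9; outcome (Plus, X), payoffs (11, 5).
If Wexler leads: Vantage's best replies are X→Basic, Y→Basic; Wexler's induced payoffs 7, 8; outcome (Basic, Y), payoffs (4, 8).
Wexler gets 8 moving first and 5 moving second, so Wexler prefers to move first.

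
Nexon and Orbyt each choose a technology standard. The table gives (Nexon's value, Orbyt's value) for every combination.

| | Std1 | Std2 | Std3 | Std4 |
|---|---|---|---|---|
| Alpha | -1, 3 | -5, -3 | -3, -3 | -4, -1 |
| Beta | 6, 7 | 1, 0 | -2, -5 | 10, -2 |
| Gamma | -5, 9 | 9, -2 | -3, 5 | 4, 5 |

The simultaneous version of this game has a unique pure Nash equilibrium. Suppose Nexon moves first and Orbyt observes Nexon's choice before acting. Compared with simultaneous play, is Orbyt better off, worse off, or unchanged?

Work backward from Orbyt's decision.
- Alpha → Orbyt plays Std1 (best of 3, -3, -3, -1); Nexon gets -1.
- Beta → Orbyt plays Std1 (best of 7, 0, -5, -2); Nexon gets 6.
- Gamma → Orbyt plays Std1 (best of 9, -2, 5, 5); Nexon gets -5.
Maximizing over -1, 6, -5, Nexon chooses Beta. Subgame-perfect outcome: (Beta, Std1) with payoffs (6, 7).
Now find the simultaneous Nash equilibrium.
Nexon's best replies: Std1→Beta; Std2→Gamma; Std3→Beta; Std4→Beta.
Orbyt's best replies: Alpha→Std1; Beta→Std1; Gamma→Std1.
The unique mutual best reply is (Beta, Std1), giving (6, 7).
Orbyt earns 7 sequentially versus 7 at the Nash outcome: unchanged.

unchanged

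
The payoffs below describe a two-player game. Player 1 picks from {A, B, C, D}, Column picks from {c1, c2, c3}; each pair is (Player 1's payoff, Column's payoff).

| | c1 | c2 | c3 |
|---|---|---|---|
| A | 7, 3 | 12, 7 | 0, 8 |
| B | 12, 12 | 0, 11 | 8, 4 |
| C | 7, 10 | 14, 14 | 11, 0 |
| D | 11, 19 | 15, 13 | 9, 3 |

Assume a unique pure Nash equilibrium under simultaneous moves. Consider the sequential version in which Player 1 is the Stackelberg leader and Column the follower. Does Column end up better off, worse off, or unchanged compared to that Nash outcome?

better off

Work backward from Column's decision.
- A: Column compares 3, 7, 8 and picks c3; Player 1 would get 0.
- B: Column compares 12, 11, 4 and picks c1; Player 1 would get 12.
- C: Column compares 10, 14, 0 and picks c2; Player 1 would get 14.
- D: Column compares 19, 13, 3 and picks c1; Player 1 would get 11.
Maximizing over 0, 12, 14, 11, Player 1 chooses C. Subgame-perfect outcome: (C, c2) with payoffs (14, 14).
For the simultaneous game, intersect best replies.
Player 1's best replies: c1→B; c2→D; c3→C.
Column's best replies: A→c3; B→c1; C→c2; D→c1.
The unique mutual best reply is (B, c1), giving (12, 12).
Column earns 14 sequentially versus 12 at the Nash outcome: better off.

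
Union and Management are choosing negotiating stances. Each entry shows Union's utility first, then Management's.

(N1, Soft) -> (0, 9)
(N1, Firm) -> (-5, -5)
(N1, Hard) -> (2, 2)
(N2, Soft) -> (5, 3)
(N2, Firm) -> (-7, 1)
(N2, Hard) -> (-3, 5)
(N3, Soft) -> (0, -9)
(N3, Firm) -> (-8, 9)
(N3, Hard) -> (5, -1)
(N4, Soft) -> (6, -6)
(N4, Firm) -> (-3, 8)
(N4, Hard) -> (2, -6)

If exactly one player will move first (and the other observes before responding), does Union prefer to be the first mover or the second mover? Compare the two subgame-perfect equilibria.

If Union leads: Management's best replies are N1→Soft, N2→Hard, N3→Firm, N4→Firm; Union's induced payoffs 0, -3, -8, -3; outcome (N1, Soft), payoffs (0, 9).
If Management leads: Union's best replies are Soft→N4, Firm→N4, Hard→N3; Management's induced payoffs -6, 8, -1; outcome (N4, Firm), payoffs (-3, 8).
Union gets 0 moving first and -3 moving second, so Union prefers to move first.

first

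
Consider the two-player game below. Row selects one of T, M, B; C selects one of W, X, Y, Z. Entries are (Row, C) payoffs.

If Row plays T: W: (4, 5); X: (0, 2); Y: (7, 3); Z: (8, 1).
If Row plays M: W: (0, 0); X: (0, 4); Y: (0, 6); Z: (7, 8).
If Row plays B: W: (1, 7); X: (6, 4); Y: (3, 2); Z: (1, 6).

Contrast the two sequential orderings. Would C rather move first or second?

If Row leads: C's best replies are T→W, M→Z, B→W; Row's induced payoffs 4, 7, 1; outcome (M, Z), payoffs (7, 8).
If C leads: Row's best replies are W→T, X→B, Y→T, Z→T; C's induced payoffs 5, 4, 3, 1; outcome (T, W), payoffs (4, 5).
C gets 5 moving first and 8 moving second, so C prefers to move second.

second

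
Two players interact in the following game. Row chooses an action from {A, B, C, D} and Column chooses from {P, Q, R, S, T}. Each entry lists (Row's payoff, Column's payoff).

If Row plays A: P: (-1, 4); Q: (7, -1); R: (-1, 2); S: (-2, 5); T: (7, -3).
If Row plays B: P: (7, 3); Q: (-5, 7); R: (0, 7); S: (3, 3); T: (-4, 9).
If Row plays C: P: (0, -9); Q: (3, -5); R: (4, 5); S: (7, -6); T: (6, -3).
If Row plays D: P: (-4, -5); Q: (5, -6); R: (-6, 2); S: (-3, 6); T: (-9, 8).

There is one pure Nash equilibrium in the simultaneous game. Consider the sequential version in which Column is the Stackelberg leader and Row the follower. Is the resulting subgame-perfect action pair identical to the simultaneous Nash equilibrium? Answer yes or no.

Backward induction with Column moving first.
- P → Row plays B (best of -1, 7, 0, -4); Column gets 3.
- Q → Row plays A (best of 7, -5, 3, 5); Column gets -1.
- R → Row plays C (best of -1, 0, 4, -6); Column gets 5.
- S → Row plays C (best of -2, 3, 7, -3); Column gets -6.
- T → Row plays A (best of 7, -4, 6, -9); Column gets -3.
Column's induced payoffs are 3, -1, 5, -6, -3, so Column commits to R. Subgame-perfect outcome: (C, R) with payoffs (4, 5).
For the simultaneous game, intersect best replies.
Row's best replies: P→B; Q→A; R→C; S→C; T→A.
Column's best replies: A→S; B→T; C→R; D→T.
Only (C, R) has each player best-responding; Nash payoffs (4, 5).
Sequential outcome (C, R) coincides with the Nash profile (C, R).

yes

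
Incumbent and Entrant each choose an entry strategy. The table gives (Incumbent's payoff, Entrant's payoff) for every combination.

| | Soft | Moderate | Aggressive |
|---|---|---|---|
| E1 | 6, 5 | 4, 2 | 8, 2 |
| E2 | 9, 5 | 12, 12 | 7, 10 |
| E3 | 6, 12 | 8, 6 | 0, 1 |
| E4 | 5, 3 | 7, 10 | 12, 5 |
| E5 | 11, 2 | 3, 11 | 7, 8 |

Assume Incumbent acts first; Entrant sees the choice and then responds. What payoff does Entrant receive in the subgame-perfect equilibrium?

12

Entrant best-responds to each possible Incumbent move:
- E1: Entrant compares 5, 2, 2 and picks Soft; Incumbent would get 6.
- E2: Entrant compares 5, 12, 10 and picks Moderate; Incumbent would get 12.
- E3: Entrant compares 12, 6, 1 and picks Soft; Incumbent would get 6.
- E4: Entrant compares 3, 10, 5 and picks Moderate; Incumbent would get 7.
- E5: Entrant compares 2, 11, 8 and picks Moderate; Incumbent would get 3.
Maximizing over 6, 12, 6, 7, 3, Incumbent chooses E2. Subgame-perfect outcome: (E2, Moderate) with payoffs (12, 12).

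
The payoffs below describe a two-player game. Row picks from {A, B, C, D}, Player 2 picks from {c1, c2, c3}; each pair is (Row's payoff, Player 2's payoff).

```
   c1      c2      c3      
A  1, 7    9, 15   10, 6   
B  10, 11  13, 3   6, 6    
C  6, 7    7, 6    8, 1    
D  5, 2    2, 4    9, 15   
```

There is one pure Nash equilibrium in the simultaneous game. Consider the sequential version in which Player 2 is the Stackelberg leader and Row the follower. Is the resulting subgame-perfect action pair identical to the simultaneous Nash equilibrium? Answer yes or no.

Solve by backward induction (Player 2 leads).
- c1 → Row plays B (best of 1, 10, 6, 5); Player 2 gets 11.
- c2 → Row plays B (best of 9, 13, 7, 2); Player 2 gets 3.
- c3 → Row plays A (best of 10, 6, 8, 9); Player 2 gets 6.
Maximizing over 11, 3, 6, Player 2 chooses c1. Subgame-perfect outcome: (B, c1) with payoffs (10, 11).
Under simultaneous play:
Row's best replies: c1→B; c2→B; c3→A.
Player 2's best replies: A→c2; B→c1; C→c1; D→c3.
The unique mutual best reply is (B, c1), giving (10, 11).
Sequential outcome (B, c1) coincides with the Nash profile (B, c1).

yes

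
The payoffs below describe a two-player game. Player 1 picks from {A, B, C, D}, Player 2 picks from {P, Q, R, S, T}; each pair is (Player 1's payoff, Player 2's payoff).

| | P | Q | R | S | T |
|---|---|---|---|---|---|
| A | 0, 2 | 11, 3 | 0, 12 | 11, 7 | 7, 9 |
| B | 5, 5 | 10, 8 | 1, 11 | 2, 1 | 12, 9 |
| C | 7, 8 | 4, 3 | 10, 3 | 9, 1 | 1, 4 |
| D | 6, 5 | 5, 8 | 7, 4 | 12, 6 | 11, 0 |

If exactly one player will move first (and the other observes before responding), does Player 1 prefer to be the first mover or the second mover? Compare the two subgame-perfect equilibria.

If Player 1 leads: Player 2's best replies are A→R, B→R, C→P, D→Q; Player 1's induced payoffs 0, 1, 7, 5; outcome (C, P), payoffs (7, 8).
If Player 2 leads: Player 1's best replies are P→C, Q→A, R→C, S→D, T→B; Player 2's induced payoffs 8, 3, 3, 6, 9; outcome (B, T), payoffs (12, 9).
Player 1 gets 7 moving first and 12 moving second, so Player 1 prefers to move second.

second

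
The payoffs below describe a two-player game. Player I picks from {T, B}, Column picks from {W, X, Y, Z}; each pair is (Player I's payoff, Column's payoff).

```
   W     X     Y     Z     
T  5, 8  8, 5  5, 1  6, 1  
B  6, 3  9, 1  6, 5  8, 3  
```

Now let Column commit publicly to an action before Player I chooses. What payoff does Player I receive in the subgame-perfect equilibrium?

Player I best-responds to each possible Column move:
- W → Player I plays B (best of 5, 6); Column gets 3.
- X → Player I plays B (best of 8, 9); Column gets 1.
- Y → Player I plays B (best of 5, 6); Column gets 5.
- Z → Player I plays B (best of 6, 8); Column gets 3.
Column's induced payoffs are 3, 1, 5, 3, so Column commits to Y. Subgame-perfect outcome: (B, Y) with payoffs (6, 5).

6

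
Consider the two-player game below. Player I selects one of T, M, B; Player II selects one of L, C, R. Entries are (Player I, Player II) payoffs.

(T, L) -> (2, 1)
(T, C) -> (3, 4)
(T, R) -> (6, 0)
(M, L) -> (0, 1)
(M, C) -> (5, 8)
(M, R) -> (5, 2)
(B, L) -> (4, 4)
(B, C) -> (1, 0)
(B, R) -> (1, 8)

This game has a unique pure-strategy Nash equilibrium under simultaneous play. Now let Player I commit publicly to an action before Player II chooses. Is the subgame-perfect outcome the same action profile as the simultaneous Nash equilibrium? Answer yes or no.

yes

Solve by backward induction (Player I leads).
- T: Player II compares 1, 4, 0 and picks C; Player I would get 3.
- M: Player II compares 1, 8, 2 and picks C; Player I would get 5.
- B: Player II compares 4, 0, 8 and picks R; Player I would get 1.
Player I's induced payoffs are 3, 5, 1, so Player I commits to M. Subgame-perfect outcome: (M, C) with payoffs (5, 8).
Under simultaneous play:
Player I's best replies: L→B; C→M; R→T.
Player II's best replies: T→C; M→C; B→R.
The unique mutual best reply is (M, C), giving (5, 8).
Sequential outcome (M, C) coincides with the Nash profile (M, C).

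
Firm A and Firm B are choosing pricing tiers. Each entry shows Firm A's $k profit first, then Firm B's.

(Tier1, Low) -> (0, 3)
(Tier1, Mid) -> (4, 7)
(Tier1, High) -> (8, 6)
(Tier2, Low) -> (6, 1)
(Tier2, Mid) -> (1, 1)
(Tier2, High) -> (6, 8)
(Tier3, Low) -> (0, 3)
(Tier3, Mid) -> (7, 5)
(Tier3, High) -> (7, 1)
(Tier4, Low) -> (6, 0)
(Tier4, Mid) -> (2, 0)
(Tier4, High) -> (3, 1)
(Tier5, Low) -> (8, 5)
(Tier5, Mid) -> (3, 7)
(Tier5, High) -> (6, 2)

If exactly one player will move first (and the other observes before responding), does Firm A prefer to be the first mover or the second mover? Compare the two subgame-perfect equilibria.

If Firm A leads: Firm B's best replies are Tier1→Mid, Tier2→High, Tier3→Mid, Tier4→High, Tier5→Mid; Firm A's induced payoffs 4, 6, 7, 3, 3; outcome (Tier3, Mid), payoffs (7, 5).
If Firm B leads: Firm A's best replies are Low→Tier5, Mid→Tier3, High→Tier1; Firm B's induced payoffs 5, 5, 6; outcome (Tier1, High), payoffs (8, 6).
Firm A gets 7 moving first and 8 moving second, so Firm A prefers to move second.

second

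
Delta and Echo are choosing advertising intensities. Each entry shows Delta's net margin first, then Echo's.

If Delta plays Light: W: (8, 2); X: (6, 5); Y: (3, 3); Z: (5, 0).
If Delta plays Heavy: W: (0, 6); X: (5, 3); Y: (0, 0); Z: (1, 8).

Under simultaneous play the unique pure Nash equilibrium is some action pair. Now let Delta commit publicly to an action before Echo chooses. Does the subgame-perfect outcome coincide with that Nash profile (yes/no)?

yes

Backward induction with Delta moving first.
- Light: Echo compares 2, 5, 3, 0 and picks X; Delta would get 6.
- Heavy: Echo compares 6, 3, 0, 8 and picks Z; Delta would get 1.
Maximizing over 6, 1, Delta chooses Light. Subgame-perfect outcome: (Light, X) with payoffs (6, 5).
For the simultaneous game, intersect best replies.
Delta's best replies: W→Light; X→Light; Y→Light; Z→Light.
Echo's best replies: Light→X; Heavy→Z.
The unique mutual best reply is (Light, X), giving (6, 5).
Sequential outcome (Light, X) coincides with the Nash profile (Light, X).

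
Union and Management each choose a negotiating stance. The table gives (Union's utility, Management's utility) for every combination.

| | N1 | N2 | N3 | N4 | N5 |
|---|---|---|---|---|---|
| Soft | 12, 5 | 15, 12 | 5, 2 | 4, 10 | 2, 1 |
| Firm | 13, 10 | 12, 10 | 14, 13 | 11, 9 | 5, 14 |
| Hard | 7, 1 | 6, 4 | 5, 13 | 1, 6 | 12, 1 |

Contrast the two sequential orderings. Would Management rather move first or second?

If Union leads: Management's best replies are Soft→N2, Firm→N5, Hard→N3; Union's induced payoffs 15, 5, 5; outcome (Soft, N2), payoffs (15, 12).
If Management leads: Union's best replies are N1→Firm, N2→Soft, N3→Firm, N4→Firm, N5→Hard; Management's induced payoffs 10, 12, 13, 9, 1; outcome (Firm, N3), payoffs (14, 13).
Management gets 13 moving first and 12 moving second, so Management prefers to move first.

first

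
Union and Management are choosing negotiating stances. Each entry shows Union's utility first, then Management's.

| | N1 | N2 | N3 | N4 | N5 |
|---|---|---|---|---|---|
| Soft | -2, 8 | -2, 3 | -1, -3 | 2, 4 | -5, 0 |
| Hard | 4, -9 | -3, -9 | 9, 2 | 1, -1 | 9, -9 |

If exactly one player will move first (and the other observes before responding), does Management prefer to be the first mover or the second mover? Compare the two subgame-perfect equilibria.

If Union leads: Management's best replies are Soft→N1, Hard→N3; Union's induced payoffs -2, 9; outcome (Hard, N3), payoffs (9, 2).
If Management leads: Union's best replies are N1→Hard, N2→Soft, N3→Hard, N4→Soft, N5→Hard; Management's induced payoffs -9, 3, 2, 4, -9; outcome (Soft, N4), payoffs (2, 4).
Management gets 4 moving first and 2 moving second, so Management prefers to move first.

first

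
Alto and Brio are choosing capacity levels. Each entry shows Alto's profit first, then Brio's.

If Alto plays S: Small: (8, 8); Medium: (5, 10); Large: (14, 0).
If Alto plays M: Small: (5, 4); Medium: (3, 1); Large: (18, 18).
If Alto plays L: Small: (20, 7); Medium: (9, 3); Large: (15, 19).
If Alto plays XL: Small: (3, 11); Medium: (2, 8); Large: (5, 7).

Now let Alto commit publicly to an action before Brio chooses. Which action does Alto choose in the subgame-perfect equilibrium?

Backward induction with Alto moving first.
- S: BR = Medium, leader payoff 5.
- M: BR = Large, leader payoff 18.
- L: BR = Large, leader payoff 15.
- XL: BR = Small, leader payoff 3.
Among 5, 18, 15, 3, the best is 18 at M. Subgame-perfect outcome: (M, Large) with payoffs (18, 18).

M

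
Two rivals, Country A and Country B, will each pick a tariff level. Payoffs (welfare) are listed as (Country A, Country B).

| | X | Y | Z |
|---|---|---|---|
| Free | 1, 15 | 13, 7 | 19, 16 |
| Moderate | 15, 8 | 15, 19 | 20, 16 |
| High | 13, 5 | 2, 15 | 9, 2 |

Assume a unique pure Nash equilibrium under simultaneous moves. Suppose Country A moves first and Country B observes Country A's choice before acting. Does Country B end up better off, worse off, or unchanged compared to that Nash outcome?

worse off

Work backward from Country B's decision.
- Free: BR = Z, leader payoff 19.
- Moderate: BR = Y, leader payoff 15.
- High: BR = Y, leader payoff 2.
Maximizing over 19, 15, 2, Country A chooses Free. Subgame-perfect outcome: (Free, Z) with payoffs (19, 16).
Under simultaneous play:
Country A's best replies: X→Moderate; Y→Moderate; Z→Moderate.
Country B's best replies: Free→Z; Moderate→Y; High→Y.
The unique mutual best reply is (Moderate, Y), giving (15, 19).
Country B earns 16 sequentially versus 19 at the Nash outcome: worse off.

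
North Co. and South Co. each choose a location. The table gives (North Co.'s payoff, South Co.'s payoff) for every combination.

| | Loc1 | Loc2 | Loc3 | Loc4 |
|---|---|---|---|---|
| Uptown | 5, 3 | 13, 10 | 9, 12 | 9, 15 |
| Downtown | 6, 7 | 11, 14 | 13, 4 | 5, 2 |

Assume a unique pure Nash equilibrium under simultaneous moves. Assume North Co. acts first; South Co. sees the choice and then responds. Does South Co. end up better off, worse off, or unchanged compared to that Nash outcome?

worse off

South Co. best-responds to each possible North Co. move:
- Uptown: BR = Loc4, leader payoff 9.
- Downtown: BR = Loc2, leader payoff 11.
Among 9, 11, the best is 11 at Downtown. Subgame-perfect outcome: (Downtown, Loc2) with payoffs (11, 14).
For the simultaneous game, intersect best replies.
North Co.'s best replies: Loc1→Downtown; Loc2→Uptown; Loc3→Downtown; Loc4→Uptown.
South Co.'s best replies: Uptown→Loc4; Downtown→Loc2.
Only (Uptown, Loc4) has each player best-responding; Nash payoffs (9, 15).
South Co. earns 14 sequentially versus 15 at the Nash outcome: worse off.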